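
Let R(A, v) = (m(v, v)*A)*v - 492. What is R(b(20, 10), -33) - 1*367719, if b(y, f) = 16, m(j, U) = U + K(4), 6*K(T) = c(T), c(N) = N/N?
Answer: -350875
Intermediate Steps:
c(N) = 1
K(T) = ⅙ (K(T) = (⅙)*1 = ⅙)
m(j, U) = ⅙ + U (m(j, U) = U + ⅙ = ⅙ + U)
R(A, v) = -492 + A*v*(⅙ + v) (R(A, v) = ((⅙ + v)*A)*v - 492 = (A*(⅙ + v))*v - 492 = A*v*(⅙ + v) - 492 = -492 + A*v*(⅙ + v))
R(b(20, 10), -33) - 1*367719 = (-492 + (⅙)*16*(-33)*(1 + 6*(-33))) - 1*367719 = (-492 + (⅙)*16*(-33)*(1 - 198)) - 367719 = (-492 + (⅙)*16*(-33)*(-197)) - 367719 = (-492 + 17336) - 367719 = 16844 - 367719 = -350875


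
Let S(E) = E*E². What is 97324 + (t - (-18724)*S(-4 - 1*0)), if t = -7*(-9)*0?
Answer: -1101012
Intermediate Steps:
S(E) = E³
t = 0 (t = 63*0 = 0)
97324 + (t - (-18724)*S(-4 - 1*0)) = 97324 + (0 - (-18724)*(-4 - 1*0)³) = 97324 + (0 - (-18724)*(-4 + 0)³) = 97324 + (0 - (-18724)*(-4)³) = 97324 + (0 - (-18724)*(-64)) = 97324 + (0 - 302*3968) = 97324 + (0 - 1198336) = 97324 - 1198336 = -1101012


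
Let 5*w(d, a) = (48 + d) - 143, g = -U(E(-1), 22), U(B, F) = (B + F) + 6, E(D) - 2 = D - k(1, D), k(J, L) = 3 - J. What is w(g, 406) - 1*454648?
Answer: -2273362/5 ≈ -4.5467e+5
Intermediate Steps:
E(D) = D (E(D) = 2 + (D - (3 - 1*1)) = 2 + (D - (3 - 1)) = 2 + (D - 1*2) = 2 + (D - 2) = 2 + (-2 + D) = D)
U(B, F) = 6 + B + F
g = -27 (g = -(6 - 1 + 22) = -1*27 = -27)
w(d, a) = -19 + d/5 (w(d, a) = ((48 + d) - 143)/5 = (-95 + d)/5 = -19 + d/5)
w(g, 406) - 1*454648 = (-19 + (⅕)*(-27)) - 1*454648 = (-19 - 27/5) - 454648 = -122/5 - 454648 = -2273362/5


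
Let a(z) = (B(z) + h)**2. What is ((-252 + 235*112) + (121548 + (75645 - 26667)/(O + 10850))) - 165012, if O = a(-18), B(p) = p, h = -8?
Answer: -33409553/1921 ≈ -17392.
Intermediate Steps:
a(z) = (-8 + z)**2 (a(z) = (z - 8)**2 = (-8 + z)**2)
O = 676 (O = (-8 - 18)**2 = (-26)**2 = 676)
((-252 + 235*112) + (121548 + (75645 - 26667)/(O + 10850))) - 165012 = ((-252 + 235*112) + (121548 + (75645 - 26667)/(676 + 10850))) - 165012 = ((-252 + 26320) + (121548 + 48978/11526)) - 165012 = (26068 + (121548 + 48978*(1/11526))) - 165012 = (26068 + (121548 + 8163/1921)) - 165012 = (26068 + 233501871/1921) - 165012 = 283578499/1921 - 165012 = -33409553/1921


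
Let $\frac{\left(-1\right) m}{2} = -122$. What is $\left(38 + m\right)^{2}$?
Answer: $79524$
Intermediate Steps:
$m = 244$ ($m = \left(-2\right) \left(-122\right) = 244$)
$\left(38 + m\right)^{2} = \left(38 + 244\right)^{2} = 282^{2} = 79524$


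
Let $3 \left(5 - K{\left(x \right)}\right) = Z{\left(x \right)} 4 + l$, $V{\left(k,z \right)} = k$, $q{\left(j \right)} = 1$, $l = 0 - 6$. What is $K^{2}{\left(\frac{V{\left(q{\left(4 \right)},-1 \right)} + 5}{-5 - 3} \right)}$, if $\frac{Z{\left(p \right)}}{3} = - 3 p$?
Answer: $4$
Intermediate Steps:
$l = -6$ ($l = 0 - 6 = -6$)
$Z{\left(p \right)} = - 9 p$ ($Z{\left(p \right)} = 3 \left(- 3 p\right) = - 9 p$)
$K{\left(x \right)} = 7 + 12 x$ ($K{\left(x \right)} = 5 - \frac{- 9 x 4 - 6}{3} = 5 - \frac{- 36 x - 6}{3} = 5 - \frac{-6 - 36 x}{3} = 5 + \left(2 + 12 x\right) = 7 + 12 x$)
$K^{2}{\left(\frac{V{\left(q{\left(4 \right)},-1 \right)} + 5}{-5 - 3} \right)} = \left(7 + 12 \frac{1 + 5}{-5 - 3}\right)^{2} = \left(7 + 12 \frac{6}{-8}\right)^{2} = \left(7 + 12 \cdot 6 \left(- \frac{1}{8}\right)\right)^{2} = \left(7 + 12 \left(- \frac{3}{4}\right)\right)^{2} = \left(7 - 9\right)^{2} = \left(-2\right)^{2} = 4$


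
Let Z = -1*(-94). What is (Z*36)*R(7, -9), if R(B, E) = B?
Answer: 23688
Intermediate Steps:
Z = 94
(Z*36)*R(7, -9) = (94*36)*7 = 3384*7 = 23688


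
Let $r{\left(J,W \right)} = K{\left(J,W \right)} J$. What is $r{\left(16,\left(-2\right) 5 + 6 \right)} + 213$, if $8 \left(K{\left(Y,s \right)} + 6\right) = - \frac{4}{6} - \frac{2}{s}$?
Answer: $\frac{350}{3} \approx 116.67$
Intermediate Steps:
$K{\left(Y,s \right)} = - \frac{73}{12} - \frac{1}{4 s}$ ($K{\left(Y,s \right)} = -6 + \frac{- \frac{4}{6} - \frac{2}{s}}{8} = -6 + \frac{\left(-4\right) \frac{1}{6} - \frac{2}{s}}{8} = -6 + \frac{- \frac{2}{3} - \frac{2}{s}}{8} = -6 - \left(\frac{1}{12} + \frac{1}{4 s}\right) = - \frac{73}{12} - \frac{1}{4 s}$)
$r{\left(J,W \right)} = \frac{J \left(-3 - 73 W\right)}{12 W}$ ($r{\left(J,W \right)} = \frac{-3 - 73 W}{12 W} J = \frac{J \left(-3 - 73 W\right)}{12 W}$)
$r{\left(16,\left(-2\right) 5 + 6 \right)} + 213 = \left(- \frac{1}{12}\right) 16 \frac{1}{\left(-2\right) 5 + 6} \left(3 + 73 \left(\left(-2\right) 5 + 6\right)\right) + 213 = \left(- \frac{1}{12}\right) 16 \frac{1}{-10 + 6} \left(3 + 73 \left(-10 + 6\right)\right) + 213 = \left(- \frac{1}{12}\right) 16 \frac{1}{-4} \left(3 + 73 \left(-4\right)\right) + 213 = \left(- \frac{1}{12}\right) 16 \left(- \frac{1}{4}\right) \left(3 - 292\right) + 213 = \left(- \frac{1}{12}\right) 16 \left(- \frac{1}{4}\right) \left(-289\right) + 213 = - \frac{289}{3} + 213 = \frac{350}{3}$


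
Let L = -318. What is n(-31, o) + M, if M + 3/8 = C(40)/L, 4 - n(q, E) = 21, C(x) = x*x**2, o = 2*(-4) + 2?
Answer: -278101/1272 ≈ -218.63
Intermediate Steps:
o = -6 (o = -8 + 2 = -6)
C(x) = x**3
n(q, E) = -17 (n(q, E) = 4 - 1*21 = 4 - 21 = -17)
M = -256477/1272 (M = -3/8 + 40**3/(-318) = -3/8 + 64000*(-1/318) = -3/8 - 32000/159 = -256477/1272 ≈ -201.63)
n(-31, o) + M = -17 - 256477/1272 = -278101/1272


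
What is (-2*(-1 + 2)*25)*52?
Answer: -2600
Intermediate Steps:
(-2*(-1 + 2)*25)*52 = (-2*1*25)*52 = -2*25*52 = -50*52 = -2600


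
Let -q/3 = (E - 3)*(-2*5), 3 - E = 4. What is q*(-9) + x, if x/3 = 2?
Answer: 1086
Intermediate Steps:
x = 6 (x = 3*2 = 6)
E = -1 (E = 3 - 1*4 = 3 - 4 = -1)
q = -120 (q = -3*(-1 - 3)*(-2*5) = -(-12)*(-10) = -3*40 = -120)
q*(-9) + x = -120*(-9) + 6 = 1080 + 6 = 1086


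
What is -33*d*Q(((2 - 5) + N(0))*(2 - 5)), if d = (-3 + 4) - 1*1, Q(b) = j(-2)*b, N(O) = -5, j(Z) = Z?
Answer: 0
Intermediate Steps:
Q(b) = -2*b
d = 0 (d = 1 - 1 = 0)
-33*d*Q(((2 - 5) + N(0))*(2 - 5)) = -0*(-2*((2 - 5) - 5)*(2 - 5)) = -0*(-2*(-3 - 5)*(-3)) = -0*(-(-16)*(-3)) = -0*(-2*24) = -0*(-48) = -33*0 = 0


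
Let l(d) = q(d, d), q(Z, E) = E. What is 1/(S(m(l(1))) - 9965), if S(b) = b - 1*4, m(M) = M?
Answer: -1/9968 ≈ -0.00010032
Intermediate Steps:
l(d) = d
S(b) = -4 + b (S(b) = b - 4 = -4 + b)
1/(S(m(l(1))) - 9965) = 1/((-4 + 1) - 9965) = 1/(-3 - 9965) = 1/(-9968) = -1/9968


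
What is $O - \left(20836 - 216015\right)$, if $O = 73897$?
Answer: $269076$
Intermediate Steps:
$O - \left(20836 - 216015\right) = 73897 - \left(20836 - 216015\right) = 73897 - -195179 = 73897 + 195179 = 269076$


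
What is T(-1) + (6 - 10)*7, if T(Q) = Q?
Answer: -29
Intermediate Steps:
T(-1) + (6 - 10)*7 = -1 + (6 - 10)*7 = -1 - 4*7 = -1 - 28 = -29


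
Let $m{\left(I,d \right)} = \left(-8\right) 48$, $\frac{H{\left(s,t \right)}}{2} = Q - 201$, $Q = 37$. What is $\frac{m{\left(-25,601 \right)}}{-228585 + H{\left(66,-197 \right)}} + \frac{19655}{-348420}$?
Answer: $- \frac{873098347}{15951573492} \approx -0.054734$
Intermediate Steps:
$H{\left(s,t \right)} = -328$ ($H{\left(s,t \right)} = 2 \left(37 - 201\right) = 2 \left(-164\right) = -328$)
$m{\left(I,d \right)} = -384$
$\frac{m{\left(-25,601 \right)}}{-228585 + H{\left(66,-197 \right)}} + \frac{19655}{-348420} = - \frac{384}{-228585 - 328} + \frac{19655}{-348420} = - \frac{384}{-228913} + 19655 \left(- \frac{1}{348420}\right) = \left(-384\right) \left(- \frac{1}{228913}\right) - \frac{3931}{69684} = \frac{384}{228913} - \frac{3931}{69684} = - \frac{873098347}{15951573492}$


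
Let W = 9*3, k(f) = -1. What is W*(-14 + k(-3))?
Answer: -405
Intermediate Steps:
W = 27
W*(-14 + k(-3)) = 27*(-14 - 1) = 27*(-15) = -405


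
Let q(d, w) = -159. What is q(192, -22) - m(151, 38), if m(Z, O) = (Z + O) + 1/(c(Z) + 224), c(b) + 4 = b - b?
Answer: -76561/220 ≈ -348.00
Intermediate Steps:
c(b) = -4 (c(b) = -4 + (b - b) = -4 + 0 = -4)
m(Z, O) = 1/220 + O + Z (m(Z, O) = (Z + O) + 1/(-4 + 224) = (O + Z) + 1/220 = 1/220 + O + Z)
q(192, -22) - m(151, 38) = -159 - (1/220 + 38 + 151) = -159 - 1*41581/220 = -159 - 41581/220 = -76561/220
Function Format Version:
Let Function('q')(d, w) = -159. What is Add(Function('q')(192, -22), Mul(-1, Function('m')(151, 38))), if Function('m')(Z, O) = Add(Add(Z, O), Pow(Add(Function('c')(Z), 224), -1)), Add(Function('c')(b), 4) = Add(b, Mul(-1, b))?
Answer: Rational(-76561, 220) ≈ -348.00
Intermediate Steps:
Function('c')(b) = -4 (Function('c')(b) = Add(-4, Add(b, Mul(-1, b))) = Add(-4, 0) = -4)
Function('m')(Z, O) = Add(Rational(1, 220), O, Z) (Function('m')(Z, O) = Add(Add(Z, O), Pow(Add(-4, 224), -1)) = Add(Add(O, Z), Pow(220, -1)) = Add(Add(O, Z), Rational(1, 220)) = Add(Rational(1, 220), O, Z))
Add(Function('q')(192, -22), Mul(-1, Function('m')(151, 38))) = Add(-159, Mul(-1, Add(Rational(1, 220), 38, 151))) = Add(-159, Mul(-1, Rational(41581, 220))) = Add(-159, Rational(-41581, 220)) = Rational(-76561, 220)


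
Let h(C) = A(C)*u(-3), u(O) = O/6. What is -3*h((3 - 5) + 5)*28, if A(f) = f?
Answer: 126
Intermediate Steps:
u(O) = O/6 (u(O) = O*(⅙) = O/6)
h(C) = -C/2 (h(C) = C*((⅙)*(-3)) = C*(-½) = -C/2)
-3*h((3 - 5) + 5)*28 = -(-3)*((3 - 5) + 5)/2*28 = -(-3)*(-2 + 5)/2*28 = -(-3)*3/2*28 = -3*(-3/2)*28 = (9/2)*28 = 126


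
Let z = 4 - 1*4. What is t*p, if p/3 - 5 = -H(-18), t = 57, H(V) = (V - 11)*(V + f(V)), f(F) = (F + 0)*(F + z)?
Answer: 1518309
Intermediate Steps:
z = 0 (z = 4 - 4 = 0)
f(F) = F² (f(F) = (F + 0)*(F + 0) = F*F = F²)
H(V) = (-11 + V)*(V + V²) (H(V) = (V - 11)*(V + V²) = (-11 + V)*(V + V²))
p = 26637 (p = 15 + 3*(-(-18)*(-11 + (-18)² - 10*(-18))) = 15 + 3*(-(-18)*(-11 + 324 + 180)) = 15 + 3*(-(-18)*493) = 15 + 3*(-1*(-8874)) = 15 + 3*8874 = 15 + 26622 = 26637)
t*p = 57*26637 = 1518309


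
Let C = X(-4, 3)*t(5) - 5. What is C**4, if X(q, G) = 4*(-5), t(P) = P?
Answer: 121550625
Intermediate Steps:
X(q, G) = -20
C = -105 (C = -20*5 - 5 = -100 - 5 = -105)
C**4 = (-105)**4 = 121550625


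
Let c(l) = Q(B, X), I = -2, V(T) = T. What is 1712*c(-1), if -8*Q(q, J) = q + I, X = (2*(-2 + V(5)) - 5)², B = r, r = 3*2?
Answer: -856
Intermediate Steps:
r = 6
B = 6
X = 1 (X = (2*(-2 + 5) - 5)² = (2*3 - 5)² = (6 - 5)² = 1² = 1)
Q(q, J) = ¼ - q/8 (Q(q, J) = -(q - 2)/8 = -(-2 + q)/8 = ¼ - q/8)
c(l) = -½ (c(l) = ¼ - ⅛*6 = ¼ - ¾ = -½)
1712*c(-1) = 1712*(-½) = -856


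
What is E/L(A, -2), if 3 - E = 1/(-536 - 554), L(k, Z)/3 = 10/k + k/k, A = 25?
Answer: 3271/4578 ≈ 0.71450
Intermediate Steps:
L(k, Z) = 3 + 30/k (L(k, Z) = 3*(10/k + k/k) = 3*(10/k + 1) = 3*(1 + 10/k) = 3 + 30/k)
E = 3271/1090 (E = 3 - 1/(-536 - 554) = 3 - 1/(-1090) = 3 - 1*(-1/1090) = 3 + 1/1090 = 3271/1090 ≈ 3.0009)
E/L(A, -2) = 3271/(1090*(3 + 30/25)) = 3271/(1090*(3 + 30*(1/25))) = 3271/(1090*(3 + 6/5)) = 3271/(1090*(21/5)) = (3271/1090)*(5/21) = 3271/4578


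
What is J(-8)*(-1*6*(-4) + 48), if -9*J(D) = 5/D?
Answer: 5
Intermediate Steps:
J(D) = -5/(9*D)
J(-8)*(-1*6*(-4) + 48) = (-5/9/(-8))*(-1*6*(-4) + 48) = (-5/9*(-1/8))*(-6*(-4) + 48) = 5*(-1*(-24) + 48)/72 = 5*(24 + 48)/72 = (5/72)*72 = 5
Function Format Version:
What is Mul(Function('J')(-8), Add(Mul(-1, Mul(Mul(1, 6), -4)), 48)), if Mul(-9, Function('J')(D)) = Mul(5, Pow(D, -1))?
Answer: 5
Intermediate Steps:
Function('J')(D) = Mul(Rational(-5, 9), Pow(D, -1)) (Function('J')(D) = Mul(Rational(-1, 9), Mul(5, Pow(D, -1))) = Mul(Rational(-5, 9), Pow(D, -1)))
Mul(Function('J')(-8), Add(Mul(-1, Mul(Mul(1, 6), -4)), 48)) = Mul(Mul(Rational(-5, 9), Pow(-8, -1)), Add(Mul(-1, Mul(Mul(1, 6), -4)), 48)) = Mul(Mul(Rational(-5, 9), Rational(-1, 8)), Add(Mul(-1, Mul(6, -4)), 48)) = Mul(Rational(5, 72), Add(Mul(-1, -24), 48)) = Mul(Rational(5, 72), Add(24, 48)) = Mul(Rational(5, 72), 72) = 5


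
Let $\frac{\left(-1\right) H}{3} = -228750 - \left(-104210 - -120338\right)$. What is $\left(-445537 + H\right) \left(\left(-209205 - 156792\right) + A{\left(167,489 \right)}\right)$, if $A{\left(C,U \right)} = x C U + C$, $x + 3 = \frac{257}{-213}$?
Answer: $- \frac{14560065696762}{71} \approx -2.0507 \cdot 10^{11}$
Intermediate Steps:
$x = - \frac{896}{213}$ ($x = -3 + \frac{257}{-213} = -3 + 257 \left(- \frac{1}{213}\right) = -3 - \frac{257}{213} = - \frac{896}{213} \approx -4.2066$)
$A{\left(C,U \right)} = C - \frac{896 C U}{213}$ ($A{\left(C,U \right)} = - \frac{896 C}{213} U + C = - \frac{896 C U}{213} + C = C - \frac{896 C U}{213}$)
$H = 734634$ ($H = - 3 \left(-228750 - \left(-104210 - -120338\right)\right) = - 3 \left(-228750 - \left(-104210 + 120338\right)\right) = - 3 \left(-228750 - 16128\right) = \left(-3\right) \left(-244878\right) = 734634$)
$\left(-445537 + H\right) \left(\left(-209205 - 156792\right) + A{\left(167,489 \right)}\right) = \left(-445537 + 734634\right) \left(\left(-209205 - 156792\right) + \frac{1}{213} \cdot 167 \left(213 - 438144\right)\right) = 289097 \left(-365997 + \frac{1}{213} \cdot 167 \left(213 - 438144\right)\right) = 289097 \left(-365997 + \frac{1}{213} \cdot 167 \left(-437931\right)\right) = 289097 \left(-365997 - \frac{24378159}{71}\right) = 289097 \left(- \frac{50363946}{71}\right) = - \frac{14560065696762}{71}$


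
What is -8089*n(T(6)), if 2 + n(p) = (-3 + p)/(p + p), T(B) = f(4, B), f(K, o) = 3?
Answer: 16178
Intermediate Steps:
T(B) = 3
n(p) = -2 + (-3 + p)/(2*p) (n(p) = -2 + (-3 + p)/(p + p) = -2 + (-3 + p)/((2*p)) = -2 + (-3 + p)*(1/(2*p)) = -2 + (-3 + p)/(2*p))
-8089*n(T(6)) = -24267*(-1 - 1*3)/(2*3) = -24267*(-1 - 3)/(2*3) = -24267*(-4)/(2*3) = -8089*(-2) = 16178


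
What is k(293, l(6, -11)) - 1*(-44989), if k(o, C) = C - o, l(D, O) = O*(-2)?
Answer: 44718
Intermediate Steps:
l(D, O) = -2*O
k(293, l(6, -11)) - 1*(-44989) = (-2*(-11) - 1*293) - 1*(-44989) = (22 - 293) + 44989 = -271 + 44989 = 44718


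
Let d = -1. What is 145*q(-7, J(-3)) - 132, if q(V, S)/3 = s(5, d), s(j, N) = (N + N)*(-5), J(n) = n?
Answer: 4218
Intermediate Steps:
s(j, N) = -10*N (s(j, N) = (2*N)*(-5) = -10*N)
q(V, S) = 30 (q(V, S) = 3*(-10*(-1)) = 3*10 = 30)
145*q(-7, J(-3)) - 132 = 145*30 - 132 = 4350 - 132 = 4218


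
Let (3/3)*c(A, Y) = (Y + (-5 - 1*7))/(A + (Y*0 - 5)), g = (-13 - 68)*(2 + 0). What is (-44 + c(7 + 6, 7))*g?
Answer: 28917/4 ≈ 7229.3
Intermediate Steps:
g = -162 (g = -81*2 = -162)
c(A, Y) = (-12 + Y)/(-5 + A) (c(A, Y) = (Y + (-5 - 1*7))/(A + (Y*0 - 5)) = (Y + (-5 - 7))/(A + (0 - 5)) = (Y - 12)/(A - 5) = (-12 + Y)/(-5 + A))
(-44 + c(7 + 6, 7))*g = (-44 + (-12 + 7)/(-5 + (7 + 6)))*(-162) = (-44 - 5/(-5 + 13))*(-162) = (-44 - 5/8)*(-162) = -357/8*(-162) = 28917/4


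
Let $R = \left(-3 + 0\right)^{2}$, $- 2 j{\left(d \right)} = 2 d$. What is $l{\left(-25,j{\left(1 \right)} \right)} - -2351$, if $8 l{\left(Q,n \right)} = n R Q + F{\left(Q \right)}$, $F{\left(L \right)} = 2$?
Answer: $\frac{19035}{8} \approx 2379.4$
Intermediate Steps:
$j{\left(d \right)} = - d$ ($j{\left(d \right)} = - \frac{2 d}{2} = - d$)
$R = 9$ ($R = \left(-3\right)^{2} = 9$)
$l{\left(Q,n \right)} = \frac{1}{4} + \frac{9 Q n}{8}$ ($l{\left(Q,n \right)} = \frac{n 9 Q + 2}{8} = \frac{9 Q n + 2}{8} = \frac{2 + 9 Q n}{8} = \frac{1}{4} + \frac{9 Q n}{8}$)
$l{\left(-25,j{\left(1 \right)} \right)} - -2351 = \left(\frac{1}{4} + \frac{9}{8} \left(-25\right) \left(\left(-1\right) 1\right)\right) - -2351 = \left(\frac{1}{4} + \frac{9}{8} \left(-25\right) \left(-1\right)\right) + 2351 = \left(\frac{1}{4} + \frac{225}{8}\right) + 2351 = \frac{227}{8} + 2351 = \frac{19035}{8}$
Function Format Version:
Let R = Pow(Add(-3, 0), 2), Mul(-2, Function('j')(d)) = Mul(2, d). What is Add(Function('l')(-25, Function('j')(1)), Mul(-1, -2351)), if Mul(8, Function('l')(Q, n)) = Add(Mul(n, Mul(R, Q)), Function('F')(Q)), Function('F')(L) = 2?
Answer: Rational(19035, 8) ≈ 2379.4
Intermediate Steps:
Function('j')(d) = Mul(-1, d) (Function('j')(d) = Mul(Rational(-1, 2), Mul(2, d)) = Mul(-1, d))
R = 9 (R = Pow(-3, 2) = 9)
Function('l')(Q, n) = Add(Rational(1, 4), Mul(Rational(9, 8), Q, n)) (Function('l')(Q, n) = Mul(Rational(1, 8), Add(Mul(n, Mul(9, Q)), 2)) = Mul(Rational(1, 8), Add(Mul(9, Q, n), 2)) = Mul(Rational(1, 8), Add(2, Mul(9, Q, n))) = Add(Rational(1, 4), Mul(Rational(9, 8), Q, n)))
Add(Function('l')(-25, Function('j')(1)), Mul(-1, -2351)) = Add(Add(Rational(1, 4), Mul(Rational(9, 8), -25, Mul(-1, 1))), Mul(-1, -2351)) = Add(Add(Rational(1, 4), Mul(Rational(9, 8), -25, -1)), 2351) = Add(Add(Rational(1, 4), Rational(225, 8)), 2351) = Add(Rational(227, 8), 2351) = Rational(19035, 8)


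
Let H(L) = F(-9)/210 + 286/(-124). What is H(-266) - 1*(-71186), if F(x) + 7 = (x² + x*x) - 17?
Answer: 154470041/2170 ≈ 71184.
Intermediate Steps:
F(x) = -24 + 2*x² (F(x) = -7 + ((x² + x*x) - 17) = -7 + ((x² + x²) - 17) = -7 + (2*x² - 17) = -7 + (-17 + 2*x²) = -24 + 2*x²)
H(L) = -3579/2170 (H(L) = (-24 + 2*(-9)²)/210 + 286/(-124) = (-24 + 2*81)*(1/210) + 286*(-1/124) = (-24 + 162)*(1/210) - 143/62 = 138*(1/210) - 143/62 = 23/35 - 143/62 = -3579/2170)
H(-266) - 1*(-71186) = -3579/2170 - 1*(-71186) = -3579/2170 + 71186 = 154470041/2170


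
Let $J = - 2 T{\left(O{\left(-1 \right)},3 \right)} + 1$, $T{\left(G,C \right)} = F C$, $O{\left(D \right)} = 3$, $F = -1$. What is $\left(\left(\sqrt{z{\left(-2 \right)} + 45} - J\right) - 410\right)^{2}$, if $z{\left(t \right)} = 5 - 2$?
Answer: $173937 - 3336 \sqrt{3} \approx 1.6816 \cdot 10^{5}$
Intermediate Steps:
$z{\left(t \right)} = 3$
$T{\left(G,C \right)} = - C$
$J = 7$ ($J = - 2 \left(\left(-1\right) 3\right) + 1 = \left(-2\right) \left(-3\right) + 1 = 6 + 1 = 7$)
$\left(\left(\sqrt{z{\left(-2 \right)} + 45} - J\right) - 410\right)^{2} = \left(\left(\sqrt{3 + 45} - 7\right) - 410\right)^{2} = \left(\left(\sqrt{48} - 7\right) - 410\right)^{2} = \left(\left(4 \sqrt{3} - 7\right) - 410\right)^{2} = \left(\left(-7 + 4 \sqrt{3}\right) - 410\right)^{2} = \left(-417 + 4 \sqrt{3}\right)^{2}$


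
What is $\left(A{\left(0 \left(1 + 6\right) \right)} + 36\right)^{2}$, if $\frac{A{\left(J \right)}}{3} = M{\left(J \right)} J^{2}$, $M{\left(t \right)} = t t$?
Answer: $1296$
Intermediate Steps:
$M{\left(t \right)} = t^{2}$
$A{\left(J \right)} = 3 J^{4}$ ($A{\left(J \right)} = 3 J^{2} J^{2} = 3 J^{4}$)
$\left(A{\left(0 \left(1 + 6\right) \right)} + 36\right)^{2} = \left(3 \left(0 \left(1 + 6\right)\right)^{4} + 36\right)^{2} = \left(3 \left(0 \cdot 7\right)^{4} + 36\right)^{2} = \left(3 \cdot 0^{4} + 36\right)^{2} = \left(3 \cdot 0 + 36\right)^{2} = \left(0 + 36\right)^{2} = 36^{2} = 1296$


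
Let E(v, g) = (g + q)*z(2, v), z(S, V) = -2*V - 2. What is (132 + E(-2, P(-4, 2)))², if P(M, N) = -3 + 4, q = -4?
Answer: 15876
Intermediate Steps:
z(S, V) = -2 - 2*V
P(M, N) = 1
E(v, g) = (-4 + g)*(-2 - 2*v) (E(v, g) = (g - 4)*(-2 - 2*v) = (-4 + g)*(-2 - 2*v))
(132 + E(-2, P(-4, 2)))² = (132 - 2*(1 - 2)*(-4 + 1))² = (132 - 2*(-1)*(-3))² = (132 - 6)² = 126² = 15876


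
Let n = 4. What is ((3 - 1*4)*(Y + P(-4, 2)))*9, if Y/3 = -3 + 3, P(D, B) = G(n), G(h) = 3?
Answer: -27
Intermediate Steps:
P(D, B) = 3
Y = 0 (Y = 3*(-3 + 3) = 3*0 = 0)
((3 - 1*4)*(Y + P(-4, 2)))*9 = ((3 - 1*4)*(0 + 3))*9 = ((3 - 4)*3)*9 = -1*3*9 = -3*9 = -27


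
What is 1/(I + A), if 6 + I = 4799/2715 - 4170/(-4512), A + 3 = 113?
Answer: 2041680/217830493 ≈ 0.0093728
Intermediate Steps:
A = 110 (A = -3 + 113 = 110)
I = -6754307/2041680 (I = -6 + (4799/2715 - 4170/(-4512)) = -6 + (4799*(1/2715) - 4170*(-1/4512)) = -6 + (4799/2715 + 695/752) = -6 + 5495773/2041680 = -6754307/2041680 ≈ -3.3082)
1/(I + A) = 1/(-6754307/2041680 + 110) = 1/(217830493/2041680) = 2041680/217830493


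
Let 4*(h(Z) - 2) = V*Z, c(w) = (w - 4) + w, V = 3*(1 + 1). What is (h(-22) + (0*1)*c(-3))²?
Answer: 961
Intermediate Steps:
V = 6 (V = 3*2 = 6)
c(w) = -4 + 2*w (c(w) = (-4 + w) + w = -4 + 2*w)
h(Z) = 2 + 3*Z/2 (h(Z) = 2 + (6*Z)/4 = 2 + 3*Z/2)
(h(-22) + (0*1)*c(-3))² = ((2 + (3/2)*(-22)) + (0*1)*(-4 + 2*(-3)))² = ((2 - 33) + 0*(-4 - 6))² = (-31 + 0*(-10))² = (-31 + 0)² = (-31)² = 961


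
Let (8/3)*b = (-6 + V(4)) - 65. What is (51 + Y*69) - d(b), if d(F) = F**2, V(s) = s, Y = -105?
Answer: -500817/64 ≈ -7825.3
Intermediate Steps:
b = -201/8 (b = 3*((-6 + 4) - 65)/8 = 3*(-2 - 65)/8 = (3/8)*(-67) = -201/8 ≈ -25.125)
(51 + Y*69) - d(b) = (51 - 105*69) - (-201/8)**2 = (51 - 7245) - 1*40401/64 = -7194 - 40401/64 = -500817/64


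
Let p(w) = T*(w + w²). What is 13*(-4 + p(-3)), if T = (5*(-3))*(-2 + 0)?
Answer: 2288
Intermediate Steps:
T = 30 (T = -15*(-2) = 30)
p(w) = 30*w + 30*w² (p(w) = 30*(w + w²) = 30*w + 30*w²)
13*(-4 + p(-3)) = 13*(-4 + 30*(-3)*(1 - 3)) = 13*(-4 + 30*(-3)*(-2)) = 13*(-4 + 180) = 13*176 = 2288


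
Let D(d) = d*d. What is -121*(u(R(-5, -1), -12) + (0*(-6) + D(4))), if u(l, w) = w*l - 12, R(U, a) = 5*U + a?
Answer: -38236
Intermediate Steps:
R(U, a) = a + 5*U
u(l, w) = -12 + l*w (u(l, w) = l*w - 12 = -12 + l*w)
D(d) = d²
-121*(u(R(-5, -1), -12) + (0*(-6) + D(4))) = -121*((-12 + (-1 + 5*(-5))*(-12)) + (0*(-6) + 4²)) = -121*((-12 + (-1 - 25)*(-12)) + (0 + 16)) = -121*((-12 - 26*(-12)) + 16) = -121*((-12 + 312) + 16) = -121*(300 + 16) = -121*316 = -38236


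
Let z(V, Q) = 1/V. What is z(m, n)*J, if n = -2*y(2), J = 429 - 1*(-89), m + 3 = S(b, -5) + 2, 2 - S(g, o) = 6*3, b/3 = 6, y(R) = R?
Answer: -518/17 ≈ -30.471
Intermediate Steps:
b = 18 (b = 3*6 = 18)
S(g, o) = -16 (S(g, o) = 2 - 6*3 = 2 - 1*18 = 2 - 18 = -16)
m = -17 (m = -3 + (-16 + 2) = -3 - 14 = -17)
J = 518 (J = 429 + 89 = 518)
n = -4 (n = -2*2 = -4)
z(m, n)*J = 518/(-17) = -1/17*518 = -518/17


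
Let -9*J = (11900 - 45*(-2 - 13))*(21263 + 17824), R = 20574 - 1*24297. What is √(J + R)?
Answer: 2*I*√13654237 ≈ 7390.3*I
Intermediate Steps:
R = -3723 (R = 20574 - 24297 = -3723)
J = -54613225 (J = -(11900 - 45*(-2 - 13))*(21263 + 17824)/9 = -(11900 - 45*(-15))*39087/9 = -(11900 + 675)*39087/9 = -12575*39087/9 = -⅑*491519025 = -54613225)
√(J + R) = √(-54613225 - 3723) = √(-54616948) = 2*I*√13654237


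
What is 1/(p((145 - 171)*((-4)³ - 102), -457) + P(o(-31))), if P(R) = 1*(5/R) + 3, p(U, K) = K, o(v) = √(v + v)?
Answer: -28148/12779217 + 5*I*√62/12779217 ≈ -0.0022026 + 3.0808e-6*I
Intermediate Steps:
o(v) = √2*√v (o(v) = √(2*v) = √2*√v)
P(R) = 3 + 5/R (P(R) = 5/R + 3 = 3 + 5/R)
1/(p((145 - 171)*((-4)³ - 102), -457) + P(o(-31))) = 1/(-457 + (3 + 5/((√2*√(-31))))) = 1/(-457 + (3 + 5/((√2*(I*√31))))) = 1/(-457 + (3 + 5/((I*√62)))) = 1/(-457 + (3 + 5*(-I*√62/62))) = 1/(-457 + (3 - 5*I*√62/62)) = 1/(-454 - 5*I*√62/62)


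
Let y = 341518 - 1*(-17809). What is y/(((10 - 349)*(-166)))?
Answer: 359327/56274 ≈ 6.3853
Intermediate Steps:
y = 359327 (y = 341518 + 17809 = 359327)
y/(((10 - 349)*(-166))) = 359327/(((10 - 349)*(-166))) = 359327/((-339*(-166))) = 359327/56274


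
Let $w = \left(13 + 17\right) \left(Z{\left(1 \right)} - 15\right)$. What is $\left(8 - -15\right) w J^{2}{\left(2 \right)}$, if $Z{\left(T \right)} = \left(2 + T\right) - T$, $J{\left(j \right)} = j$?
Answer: $-35880$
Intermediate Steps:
$Z{\left(T \right)} = 2$
$w = -390$ ($w = \left(13 + 17\right) \left(2 - 15\right) = 30 \left(-13\right) = -390$)
$\left(8 - -15\right) w J^{2}{\left(2 \right)} = \left(8 - -15\right) \left(-390\right) 2^{2} = \left(8 + 15\right) \left(-390\right) 4 = 23 \left(-390\right) 4 = \left(-8970\right) 4 = -35880$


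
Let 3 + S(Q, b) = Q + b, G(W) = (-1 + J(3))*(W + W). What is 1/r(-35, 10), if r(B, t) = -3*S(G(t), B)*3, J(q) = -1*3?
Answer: 1/1062 ≈ 0.00094162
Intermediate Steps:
J(q) = -3
G(W) = -8*W (G(W) = (-1 - 3)*(W + W) = -8*W)
S(Q, b) = -3 + Q + b (S(Q, b) = -3 + (Q + b) = -3 + Q + b)
r(B, t) = 27 - 9*B + 72*t (r(B, t) = -3*(-3 - 8*t + B)*3 = -3*(-3 + B - 8*t)*3 = (9 - 3*B + 24*t)*3 = 27 - 9*B + 72*t)
1/r(-35, 10) = 1/(27 - 9*(-35) + 72*10) = 1/(27 + 315 + 720) = 1/1062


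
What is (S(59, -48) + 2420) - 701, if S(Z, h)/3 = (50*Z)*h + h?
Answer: -423225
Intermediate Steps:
S(Z, h) = 3*h + 150*Z*h (S(Z, h) = 3*((50*Z)*h + h) = 3*(50*Z*h + h) = 3*(h + 50*Z*h) = 3*h + 150*Z*h)
(S(59, -48) + 2420) - 701 = (3*(-48)*(1 + 50*59) + 2420) - 701 = (3*(-48)*(1 + 2950) + 2420) - 701 = (3*(-48)*2951 + 2420) - 701 = (-424944 + 2420) - 701 = -422524 - 701 = -423225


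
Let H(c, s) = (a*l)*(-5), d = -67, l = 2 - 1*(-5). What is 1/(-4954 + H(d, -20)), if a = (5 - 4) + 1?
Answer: -1/5024 ≈ -0.00019904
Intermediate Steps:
l = 7 (l = 2 + 5 = 7)
a = 2 (a = 1 + 1 = 2)
H(c, s) = -70 (H(c, s) = (2*7)*(-5) = 14*(-5) = -70)
1/(-4954 + H(d, -20)) = 1/(-4954 - 70) = 1/(-5024) = -1/5024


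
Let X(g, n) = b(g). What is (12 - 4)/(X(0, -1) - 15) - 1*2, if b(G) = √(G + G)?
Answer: -38/15 ≈ -2.5333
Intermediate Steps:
b(G) = √2*√G (b(G) = √(2*G) = √2*√G)
X(g, n) = √2*√g
(12 - 4)/(X(0, -1) - 15) - 1*2 = (12 - 4)/(√2*√0 - 15) - 1*2 = 8/(√2*0 - 15) - 2 = 8/(0 - 15) - 2 = 8/(-15) - 2 = 8*(-1/15) - 2 = -8/15 - 2 = -38/15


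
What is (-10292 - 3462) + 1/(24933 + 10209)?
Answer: -483343067/35142 ≈ -13754.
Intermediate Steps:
(-10292 - 3462) + 1/(24933 + 10209) = -13754 + 1/35142 = -483343067/35142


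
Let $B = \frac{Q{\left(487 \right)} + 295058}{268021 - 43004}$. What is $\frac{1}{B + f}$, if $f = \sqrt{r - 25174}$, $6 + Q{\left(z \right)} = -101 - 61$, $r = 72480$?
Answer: $- \frac{33177631565}{1197570597229667} + \frac{50632650289 \sqrt{47306}}{2395141194459334} \approx 0.0045702$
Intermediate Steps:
$Q{\left(z \right)} = -168$ ($Q{\left(z \right)} = -6 - 162 = -168$)
$B = \frac{294890}{225017}$ ($B = \frac{-168 + 295058}{268021 - 43004} = \frac{294890}{225017} \approx 1.3105$)
$f = \sqrt{47306}$ ($f = \sqrt{72480 - 25174} = \sqrt{47306} \approx 217.5$)
$\frac{1}{B + f} = \frac{1}{\frac{294890}{225017} + \sqrt{47306}}$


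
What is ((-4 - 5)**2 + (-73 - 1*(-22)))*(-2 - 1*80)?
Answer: -2460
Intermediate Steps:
((-4 - 5)**2 + (-73 - 1*(-22)))*(-2 - 1*80) = ((-9)**2 + (-73 + 22))*(-2 - 80) = (81 - 51)*(-82) = 30*(-82) = -2460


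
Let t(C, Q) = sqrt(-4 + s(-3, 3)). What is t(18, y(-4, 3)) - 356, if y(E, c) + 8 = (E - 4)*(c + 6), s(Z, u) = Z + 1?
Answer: -356 + I*sqrt(6) ≈ -356.0 + 2.4495*I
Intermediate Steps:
s(Z, u) = 1 + Z
y(E, c) = -8 + (-4 + E)*(6 + c) (y(E, c) = -8 + (E - 4)*(c + 6) = -8 + (-4 + E)*(6 + c))
t(C, Q) = I*sqrt(6) (t(C, Q) = sqrt(-4 + (1 - 3)) = sqrt(-4 - 2) = sqrt(-6) = I*sqrt(6))
t(18, y(-4, 3)) - 356 = I*sqrt(6) - 356 = -356 + I*sqrt(6)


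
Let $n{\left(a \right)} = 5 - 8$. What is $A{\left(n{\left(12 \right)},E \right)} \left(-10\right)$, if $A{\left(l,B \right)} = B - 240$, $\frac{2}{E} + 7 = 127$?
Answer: $\frac{14399}{6} \approx 2399.8$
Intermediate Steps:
$n{\left(a \right)} = -3$ ($n{\left(a \right)} = 5 - 8 = -3$)
$E = \frac{1}{60}$ ($E = \frac{2}{-7 + 127} = \frac{2}{120} = 2 \cdot \frac{1}{120} = \frac{1}{60} \approx 0.016667$)
$A{\left(l,B \right)} = -240 + B$
$A{\left(n{\left(12 \right)},E \right)} \left(-10\right) = \left(-240 + \frac{1}{60}\right) \left(-10\right) = \left(- \frac{14399}{60}\right) \left(-10\right) = \frac{14399}{6}$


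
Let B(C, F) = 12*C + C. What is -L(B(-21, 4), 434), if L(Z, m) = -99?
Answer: 99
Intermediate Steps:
B(C, F) = 13*C
-L(B(-21, 4), 434) = -1*(-99) = 99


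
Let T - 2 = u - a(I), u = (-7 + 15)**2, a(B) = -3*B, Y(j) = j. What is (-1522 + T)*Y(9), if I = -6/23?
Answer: -301554/23 ≈ -13111.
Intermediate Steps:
I = -6/23 (I = -6*1/23 = -6/23 ≈ -0.26087)
u = 64 (u = 8**2 = 64)
T = 1500/23 (T = 2 + (64 - (-3)*(-6)/23) = 2 + (64 - 1*18/23) = 2 + (64 - 18/23) = 2 + 1454/23 = 1500/23 ≈ 65.217)
(-1522 + T)*Y(9) = (-1522 + 1500/23)*9 = -33506/23*9 = -301554/23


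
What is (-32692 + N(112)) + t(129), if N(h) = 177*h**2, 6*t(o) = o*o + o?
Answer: 2190391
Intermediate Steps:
t(o) = o/6 + o**2/6 (t(o) = (o*o + o)/6 = (o**2 + o)/6 = (o + o**2)/6 = o/6 + o**2/6)
(-32692 + N(112)) + t(129) = (-32692 + 177*112**2) + (1/6)*129*(1 + 129) = (-32692 + 177*12544) + (1/6)*129*130 = (-32692 + 2220288) + 2795 = 2187596 + 2795 = 2190391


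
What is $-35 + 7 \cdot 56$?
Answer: $357$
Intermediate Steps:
$-35 + 7 \cdot 56 = -35 + 392 = 357$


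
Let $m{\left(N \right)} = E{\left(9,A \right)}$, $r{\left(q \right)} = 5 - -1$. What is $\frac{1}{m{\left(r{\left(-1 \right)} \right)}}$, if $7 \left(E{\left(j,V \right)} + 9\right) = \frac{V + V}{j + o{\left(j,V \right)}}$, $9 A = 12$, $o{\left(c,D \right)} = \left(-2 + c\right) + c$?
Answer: $- \frac{525}{4717} \approx -0.1113$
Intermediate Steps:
$o{\left(c,D \right)} = -2 + 2 c$
$r{\left(q \right)} = 6$ ($r{\left(q \right)} = 5 + 1 = 6$)
$A = \frac{4}{3}$ ($A = \frac{1}{9} \cdot 12 = \frac{4}{3} \approx 1.3333$)
$E{\left(j,V \right)} = -9 + \frac{2 V}{7 \left(-2 + 3 j\right)}$ ($E{\left(j,V \right)} = -9 + \frac{\left(V + V\right) \frac{1}{j + \left(-2 + 2 j\right)}}{7} = -9 + \frac{2 V \frac{1}{-2 + 3 j}}{7} = -9 + \frac{2 V}{7 \left(-2 + 3 j\right)}$)
$m{\left(N \right)} = - \frac{4717}{525}$ ($m{\left(N \right)} = \frac{126 - 1701 + 2 \cdot \frac{4}{3}}{7 \left(-2 + 3 \cdot 9\right)} = \frac{126 - 1701 + \frac{8}{3}}{7 \left(-2 + 27\right)} = \frac{1}{7} \cdot \frac{1}{25} \left(- \frac{4717}{3}\right) = - \frac{4717}{525}$)
$\frac{1}{m{\left(r{\left(-1 \right)} \right)}} = \frac{1}{- \frac{4717}{525}} = - \frac{525}{4717}$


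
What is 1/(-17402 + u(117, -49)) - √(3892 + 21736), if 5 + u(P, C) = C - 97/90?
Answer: -90/1571137 - 2*√6407 ≈ -160.09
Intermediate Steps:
u(P, C) = -547/90 + C (u(P, C) = -5 + (C - 97/90) = -5 + (-97/90 + C) = -547/90 + C)
1/(-17402 + u(117, -49)) - √(3892 + 21736) = 1/(-17402 + (-547/90 - 49)) - √(3892 + 21736) = 1/(-17402 - 4957/90) - √25628 = 1/(-1571137/90) - 2*√6407 = -90/1571137 - 2*√6407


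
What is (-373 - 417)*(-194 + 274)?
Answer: -63200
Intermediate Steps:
(-373 - 417)*(-194 + 274) = -790*80 = -63200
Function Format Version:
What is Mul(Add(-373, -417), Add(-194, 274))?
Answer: -63200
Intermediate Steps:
Mul(Add(-373, -417), Add(-194, 274)) = Mul(-790, 80) = -63200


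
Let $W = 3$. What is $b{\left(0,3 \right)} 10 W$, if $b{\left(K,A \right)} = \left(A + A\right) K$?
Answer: $0$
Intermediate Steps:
$b{\left(K,A \right)} = 2 A K$
$b{\left(0,3 \right)} 10 W = 2 \cdot 3 \cdot 0 \cdot 10 \cdot 3 = 0 \cdot 10 \cdot 3 = 0 \cdot 3 = 0$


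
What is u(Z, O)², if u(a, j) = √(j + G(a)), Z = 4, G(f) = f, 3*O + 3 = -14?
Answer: -5/3 ≈ -1.6667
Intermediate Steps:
O = -17/3 (O = -1 + (⅓)*(-14) = -1 - 14/3 = -17/3 ≈ -5.6667)
u(a, j) = √(a + j) (u(a, j) = √(j + a) = √(a + j))
u(Z, O)² = (√(4 - 17/3))² = (√(-5/3))² = (I*√15/3)² = -5/3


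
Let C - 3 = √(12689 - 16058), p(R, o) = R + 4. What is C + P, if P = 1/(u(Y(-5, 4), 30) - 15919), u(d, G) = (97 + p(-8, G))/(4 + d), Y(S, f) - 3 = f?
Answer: 525037/175016 + I*√3369 ≈ 2.9999 + 58.043*I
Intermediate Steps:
Y(S, f) = 3 + f
p(R, o) = 4 + R
C = 3 + I*√3369 (C = 3 + √(12689 - 16058) = 3 + √(-3369) = 3 + I*√3369 ≈ 3.0 + 58.043*I)
u(d, G) = 93/(4 + d) (u(d, G) = (97 + (4 - 8))/(4 + d) = (97 - 4)/(4 + d) = 93/(4 + d))
P = -11/175016 (P = 1/(93/(4 + (3 + 4)) - 15919) = 1/(93/(4 + 7) - 15919) = 1/(93/11 - 15919) = 1/(-175016/11) = -11/175016 ≈ -6.2851e-5)
C + P = (3 + I*√3369) - 11/175016 = 525037/175016 + I*√3369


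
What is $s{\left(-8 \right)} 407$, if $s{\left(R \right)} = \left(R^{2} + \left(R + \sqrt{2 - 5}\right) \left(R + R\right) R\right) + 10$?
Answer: $-386650 + 52096 i \sqrt{3} \approx -3.8665 \cdot 10^{5} + 90233.0 i$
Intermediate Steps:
$s{\left(R \right)} = 10 + R^{2} + 2 R^{2} \left(R + i \sqrt{3}\right)$ ($s{\left(R \right)} = \left(R^{2} + \left(R + \sqrt{-3}\right) 2 R R\right) + 10 = \left(R^{2} + \left(R + i \sqrt{3}\right) 2 R R\right) + 10 = \left(R^{2} + 2 R \left(R + i \sqrt{3}\right) R\right) + 10 = \left(R^{2} + 2 R^{2} \left(R + i \sqrt{3}\right)\right) + 10 = 10 + R^{2} + 2 R^{2} \left(R + i \sqrt{3}\right)$)
$s{\left(-8 \right)} 407 = \left(10 + \left(-8\right)^{2} + 2 \left(-8\right)^{3} + 2 i \sqrt{3} \left(-8\right)^{2}\right) 407 = \left(10 + 64 + 2 \left(-512\right) + 2 i \sqrt{3} \cdot 64\right) 407 = \left(10 + 64 - 1024 + 128 i \sqrt{3}\right) 407 = \left(-950 + 128 i \sqrt{3}\right) 407 = -386650 + 52096 i \sqrt{3}$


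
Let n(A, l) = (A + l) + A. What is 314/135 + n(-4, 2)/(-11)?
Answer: 4264/1485 ≈ 2.8714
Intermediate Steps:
n(A, l) = l + 2*A
314/135 + n(-4, 2)/(-11) = 314/135 + (2 + 2*(-4))/(-11) = 314*(1/135) + (2 - 8)*(-1/11) = 314/135 - 6*(-1/11) = 314/135 + 6/11 = 4264/1485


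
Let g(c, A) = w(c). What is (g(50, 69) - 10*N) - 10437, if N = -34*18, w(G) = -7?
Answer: -4324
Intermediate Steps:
g(c, A) = -7
N = -612
(g(50, 69) - 10*N) - 10437 = (-7 - 10*(-612)) - 10437 = (-7 + 6120) - 10437 = 6113 - 10437 = -4324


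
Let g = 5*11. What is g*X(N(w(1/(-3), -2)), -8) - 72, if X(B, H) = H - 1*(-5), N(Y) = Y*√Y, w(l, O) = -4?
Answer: -237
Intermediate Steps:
N(Y) = Y^(3/2)
g = 55
X(B, H) = 5 + H (X(B, H) = H + 5 = 5 + H)
g*X(N(w(1/(-3), -2)), -8) - 72 = 55*(5 - 8) - 72 = 55*(-3) - 72 = -165 - 72 = -237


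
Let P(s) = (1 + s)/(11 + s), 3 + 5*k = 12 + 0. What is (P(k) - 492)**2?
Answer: 247653169/1024 ≈ 2.4185e+5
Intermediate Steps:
k = 9/5 (k = -3/5 + (12 + 0)/5 = -3/5 + (1/5)*12 = -3/5 + 12/5 = 9/5 ≈ 1.8000)
P(s) = (1 + s)/(11 + s)
(P(k) - 492)**2 = ((1 + 9/5)/(11 + 9/5) - 492)**2 = ((14/5)/(64/5) - 492)**2 = ((5/64)*(14/5) - 492)**2 = (7/32 - 492)**2 = (-15737/32)**2 = 247653169/1024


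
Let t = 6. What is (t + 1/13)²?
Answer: 6241/169 ≈ 36.929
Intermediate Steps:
(t + 1/13)² = (6 + 1/13)² = (79/13)² = 6241/169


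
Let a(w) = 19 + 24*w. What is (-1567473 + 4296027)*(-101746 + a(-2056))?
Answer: -412205381334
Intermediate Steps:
(-1567473 + 4296027)*(-101746 + a(-2056)) = (-1567473 + 4296027)*(-101746 + (19 + 24*(-2056))) = 2728554*(-101746 + (19 - 49344)) = 2728554*(-101746 - 49325) = 2728554*(-151071) = -412205381334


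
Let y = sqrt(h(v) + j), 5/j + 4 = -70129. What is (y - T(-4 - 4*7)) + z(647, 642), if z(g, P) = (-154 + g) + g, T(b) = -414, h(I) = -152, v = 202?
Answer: 1554 + 33*I*sqrt(686531937)/70133 ≈ 1554.0 + 12.329*I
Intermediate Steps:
j = -5/70133 (j = 5/(-4 - 70129) = 5/(-70133) = 5*(-1/70133) = -5/70133 ≈ -7.1293e-5)
z(g, P) = -154 + 2*g
y = 33*I*sqrt(686531937)/70133 (y = sqrt(-152 - 5/70133) = sqrt(-10660221/70133) = 33*I*sqrt(686531937)/70133 ≈ 12.329*I)
(y - T(-4 - 4*7)) + z(647, 642) = (33*I*sqrt(686531937)/70133 - 1*(-414)) + (-154 + 2*647) = (33*I*sqrt(686531937)/70133 + 414) + (-154 + 1294) = (414 + 33*I*sqrt(686531937)/70133) + 1140 = 1554 + 33*I*sqrt(686531937)/70133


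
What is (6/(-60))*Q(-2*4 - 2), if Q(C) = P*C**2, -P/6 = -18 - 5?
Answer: -1380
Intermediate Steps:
P = 138 (P = -6*(-18 - 5) = -6*(-23) = 138)
Q(C) = 138*C**2
(6/(-60))*Q(-2*4 - 2) = (6/(-60))*(138*(-2*4 - 2)**2) = (6*(-1/60))*(138*(-8 - 2)**2) = -69*(-10)**2/5 = -69*100/5 = -1/10*13800 = -1380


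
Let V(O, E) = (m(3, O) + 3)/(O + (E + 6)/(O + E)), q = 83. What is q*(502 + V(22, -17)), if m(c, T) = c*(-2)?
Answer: 1374563/33 ≈ 41653.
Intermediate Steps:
m(c, T) = -2*c
V(O, E) = -3/(O + (6 + E)/(E + O)) (V(O, E) = (-2*3 + 3)/(O + (E + 6)/(O + E)) = (-6 + 3)/(O + (6 + E)/(E + O)) = -3/(O + (6 + E)/(E + O)))
q*(502 + V(22, -17)) = 83*(502 + 3*(-1*(-17) - 1*22)/(6 - 17 + 22² - 17*22)) = 83*(502 + 3*(17 - 22)/(6 - 17 + 484 - 374)) = 83*(502 + 3*(-5)/99) = 83*(502 + 3*(1/99)*(-5)) = 83*(502 - 5/33) = 83*(16561/33) = 1374563/33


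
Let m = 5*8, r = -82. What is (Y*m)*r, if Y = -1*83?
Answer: 272240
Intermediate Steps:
m = 40
Y = -83
(Y*m)*r = -83*40*(-82) = -3320*(-82) = 272240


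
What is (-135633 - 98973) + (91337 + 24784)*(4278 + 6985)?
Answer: 1307636217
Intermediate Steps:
(-135633 - 98973) + (91337 + 24784)*(4278 + 6985) = -234606 + 116121*11263 = -234606 + 1307870823 = 1307636217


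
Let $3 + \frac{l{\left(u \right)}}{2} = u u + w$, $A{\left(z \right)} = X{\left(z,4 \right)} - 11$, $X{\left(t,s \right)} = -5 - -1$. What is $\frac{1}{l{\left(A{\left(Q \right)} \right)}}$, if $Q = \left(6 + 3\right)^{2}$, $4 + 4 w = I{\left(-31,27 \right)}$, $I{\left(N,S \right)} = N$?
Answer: $\frac{2}{853} \approx 0.0023447$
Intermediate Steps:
$w = - \frac{35}{4}$ ($w = -1 + \frac{1}{4} \left(-31\right) = -1 - \frac{31}{4} = - \frac{35}{4} \approx -8.75$)
$X{\left(t,s \right)} = -4$ ($X{\left(t,s \right)} = -5 + 1 = -4$)
$Q = 81$ ($Q = 9^{2} = 81$)
$A{\left(z \right)} = -15$ ($A{\left(z \right)} = -4 - 11 = -15$)
$l{\left(u \right)} = - \frac{47}{2} + 2 u^{2}$ ($l{\left(u \right)} = -6 + 2 \left(u u - \frac{35}{4}\right) = -6 + 2 \left(u^{2} - \frac{35}{4}\right) = -6 + 2 \left(- \frac{35}{4} + u^{2}\right) = -6 + \left(- \frac{35}{2} + 2 u^{2}\right) = - \frac{47}{2} + 2 u^{2}$)
$\frac{1}{l{\left(A{\left(Q \right)} \right)}} = \frac{1}{- \frac{47}{2} + 2 \left(-15\right)^{2}} = \frac{1}{- \frac{47}{2} + 2 \cdot 225} = \frac{1}{- \frac{47}{2} + 450} = \frac{1}{\frac{853}{2}} = \frac{2}{853}$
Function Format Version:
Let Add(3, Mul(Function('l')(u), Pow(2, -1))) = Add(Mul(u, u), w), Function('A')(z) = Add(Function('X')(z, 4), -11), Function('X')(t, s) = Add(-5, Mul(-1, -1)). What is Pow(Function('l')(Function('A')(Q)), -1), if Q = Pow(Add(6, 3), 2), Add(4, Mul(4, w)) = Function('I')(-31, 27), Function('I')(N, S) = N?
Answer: Rational(2, 853) ≈ 0.0023447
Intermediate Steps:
w = Rational(-35, 4) (w = Add(-1, Mul(Rational(1, 4), -31)) = Add(-1, Rational(-31, 4)) = Rational(-35, 4) ≈ -8.7500)
Function('X')(t, s) = -4 (Function('X')(t, s) = Add(-5, 1) = -4)
Q = 81 (Q = Pow(9, 2) = 81)
Function('A')(z) = -15 (Function('A')(z) = Add(-4, -11) = -15)
Function('l')(u) = Add(Rational(-47, 2), Mul(2, Pow(u, 2))) (Function('l')(u) = Add(-6, Mul(2, Add(Mul(u, u), Rational(-35, 4)))) = Add(-6, Mul(2, Add(Pow(u, 2), Rational(-35, 4)))) = Add(-6, Mul(2, Add(Rational(-35, 4), Pow(u, 2)))) = Add(-6, Add(Rational(-35, 2), Mul(2, Pow(u, 2)))) = Add(Rational(-47, 2), Mul(2, Pow(u, 2))))
Pow(Function('l')(Function('A')(Q)), -1) = Pow(Add(Rational(-47, 2), Mul(2, Pow(-15, 2))), -1) = Pow(Add(Rational(-47, 2), Mul(2, 225)), -1) = Pow(Add(Rational(-47, 2), 450), -1) = Pow(Rational(853, 2), -1) = Rational(2, 853)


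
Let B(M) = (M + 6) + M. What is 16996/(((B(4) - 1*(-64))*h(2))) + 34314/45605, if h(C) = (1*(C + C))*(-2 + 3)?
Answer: 28064591/508170 ≈ 55.227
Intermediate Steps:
h(C) = 2*C (h(C) = (1*(2*C))*1 = (2*C)*1 = 2*C)
B(M) = 6 + 2*M (B(M) = (6 + M) + M = 6 + 2*M)
16996/(((B(4) - 1*(-64))*h(2))) + 34314/45605 = 16996/((((6 + 2*4) - 1*(-64))*(2*2))) + 34314/45605 = 16996/((((6 + 8) + 64)*4)) + 34314*(1/45605) = 16996/(((14 + 64)*4)) + 4902/6515 = 16996/((78*4)) + 4902/6515 = 16996/312 + 4902/6515 = 16996*(1/312) + 4902/6515 = 4249/78 + 4902/6515 = 28064591/508170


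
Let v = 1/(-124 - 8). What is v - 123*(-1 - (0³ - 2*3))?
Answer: -81181/132 ≈ -615.01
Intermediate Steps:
v = -1/132 (v = 1/(-132) = -1/132 ≈ -0.0075758)
v - 123*(-1 - (0³ - 2*3)) = -1/132 - 123*(-1 - (0³ - 2*3)) = -1/132 - 123*(-1 - (0 - 6)) = -1/132 - 123*(-1 - 1*(-6)) = -1/132 - 123*(-1 + 6) = -1/132 - 123*5 = -1/132 - 615 = -81181/132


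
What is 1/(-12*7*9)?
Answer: -1/756 ≈ -0.0013228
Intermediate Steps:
1/(-12*7*9) = 1/(-84*9) = 1/(-756) = -1/756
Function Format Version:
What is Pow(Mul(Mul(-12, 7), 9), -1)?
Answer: Rational(-1, 756) ≈ -0.0013228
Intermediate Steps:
Pow(Mul(Mul(-12, 7), 9), -1) = Pow(Mul(-84, 9), -1) = Pow(-756, -1) = Rational(-1, 756)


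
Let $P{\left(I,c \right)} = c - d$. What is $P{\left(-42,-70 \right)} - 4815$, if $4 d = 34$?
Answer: $- \frac{9787}{2} \approx -4893.5$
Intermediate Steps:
$d = \frac{17}{2}$ ($d = \frac{1}{4} \cdot 34 = \frac{17}{2} \approx 8.5$)
$P{\left(I,c \right)} = - \frac{17}{2} + c$ ($P{\left(I,c \right)} = c - \frac{17}{2} = - \frac{17}{2} + c$)
$P{\left(-42,-70 \right)} - 4815 = \left(- \frac{17}{2} - 70\right) - 4815 = - \frac{157}{2} - 4815 = - \frac{9787}{2}$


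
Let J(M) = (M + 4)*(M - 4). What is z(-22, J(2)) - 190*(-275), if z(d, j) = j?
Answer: 52238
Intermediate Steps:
J(M) = (-4 + M)*(4 + M) (J(M) = (4 + M)*(-4 + M) = (-4 + M)*(4 + M))
z(-22, J(2)) - 190*(-275) = (-16 + 2²) - 190*(-275) = (-16 + 4) + 52250 = -12 + 52250 = 52238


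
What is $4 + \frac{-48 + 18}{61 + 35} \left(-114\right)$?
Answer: $\frac{317}{8} \approx 39.625$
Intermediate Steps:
$4 + \frac{-48 + 18}{61 + 35} \left(-114\right) = 4 + - \frac{30}{96} \left(-114\right) = 4 + \left(-30\right) \frac{1}{96} \left(-114\right) = 4 - - \frac{285}{8} = 4 + \frac{285}{8} = \frac{317}{8}$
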